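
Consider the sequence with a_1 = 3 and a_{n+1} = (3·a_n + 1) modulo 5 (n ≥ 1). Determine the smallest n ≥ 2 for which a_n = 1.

3

a_1 = 3,  a_2 = 0,  a_3 = 1,  a_4 = 4,  a_5 = 3.
Since a_5 = a_1 = 3, the sequence is periodic with period 4.
The value 1 first appears (with n ≥ 2) at a_3.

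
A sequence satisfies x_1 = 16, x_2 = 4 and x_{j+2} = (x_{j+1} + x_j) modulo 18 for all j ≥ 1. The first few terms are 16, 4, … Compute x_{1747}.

14

We have x_1 = 16, x_2 = 4, x_3 = 2, x_4 = 6, x_5 = 8, x_6 = 14, x_7 = 4, x_8 = 0, x_9 = 4, x_{10} = 4, x_{11} = 8, x_{12} = 12, x_{13} = 2, x_{14} = 14, x_{15} = 16, x_{16} = 12, x_{17} = 10, x_{18} = 4, x_{19} = 14, x_{20} = 0, x_{21} = 14, x_{22} = 14, x_{23} = 10, x_{24} = 6, x_{25} = 16, x_{26} = 4.
Since (x_{25}, x_{26}) = (x_1, x_2) = (16, 4) (two consecutive terms determine the rest), the sequence is periodic with period 24.
So x_{1747} = x_{1 + ((1747-1) mod 24)} = x_{19} = 14.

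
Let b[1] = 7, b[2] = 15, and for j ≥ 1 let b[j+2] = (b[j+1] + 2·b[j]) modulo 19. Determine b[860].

Computing terms: b[1] = 7; b[2] = 15; b[3] = 10; b[4] = 2; b[5] = 3; b[6] = 7; b[7] = 13; b[8] = 8; b[9] = 15; b[10] = 12; b[11] = 4; b[12] = 9; b[13] = 17; b[14] = 16; b[15] = 12; b[16] = 6; b[17] = 11; b[18] = 4; b[19] = 7; b[20] = 15.
Since (b[19], b[20]) = (b[1], b[2]) = (7, 15) (two consecutive terms determine the rest), the sequence is periodic with period 18.
(860 - 1) mod 18 = 13, so b[860] = b[14] = 16.

16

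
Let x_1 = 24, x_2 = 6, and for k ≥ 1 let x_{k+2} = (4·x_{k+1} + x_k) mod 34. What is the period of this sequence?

Computing terms: x_1 = 24; x_2 = 6; x_3 = 14; x_4 = 28; x_5 = 24; x_6 = 22; x_7 = 10; x_8 = 28; x_9 = 20; x_{10} = 6; x_{11} = 10; x_{12} = 12; x_{13} = 24; x_{14} = 6.
The sequence repeats with period 12.

12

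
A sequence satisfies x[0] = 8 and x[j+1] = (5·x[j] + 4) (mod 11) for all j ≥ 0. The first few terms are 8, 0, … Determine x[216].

Computing terms: x[0] = 8; x[1] = 0; x[2] = 4; x[3] = 2; x[4] = 3; x[5] = 8.
Since x[5] = x[0] = 8, the sequence is periodic with period 5.
(216 - 0) mod 5 = 1, so x[216] = x[1] = 0.

0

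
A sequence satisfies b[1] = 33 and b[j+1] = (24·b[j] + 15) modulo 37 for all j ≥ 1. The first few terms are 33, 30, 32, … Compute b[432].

10

Computing terms: b[1] = 33; b[2] = 30; b[3] = 32; b[4] = 6; b[5] = 11; b[6] = 20; b[7] = 14; b[8] = 18; b[9] = 3; b[10] = 13; b[11] = 31; b[12] = 19; b[13] = 27; b[14] = 34; b[15] = 17; b[16] = 16; b[17] = 29; b[18] = 8; b[19] = 22; b[20] = 25; b[21] = 23; b[22] = 12; b[23] = 7; b[24] = 35; b[25] = 4; b[26] = 0; b[27] = 15; b[28] = 5; b[29] = 24; b[30] = 36; b[31] = 28; b[32] = 21; b[33] = 1; b[34] = 2; b[35] = 26; b[36] = 10; b[37] = 33.
Since b[37] = b[1] = 33, the sequence is periodic with period 36.
So b[432] = b[1 + ((432-1) mod 36)] = b[36] = 10.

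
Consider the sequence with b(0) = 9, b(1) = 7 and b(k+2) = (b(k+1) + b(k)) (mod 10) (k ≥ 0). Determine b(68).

b(0) = 9, b(1) = 7, b(2) = 6, b(3) = 3, b(4) = 9, b(5) = 2, b(6) = 1, b(7) = 3, b(8) = 4, b(9) = 7, b(10) = 1, b(11) = 8, b(12) = 9, b(13) = 7.
The sequence repeats with period 12.
So b(68) = b(0 + ((68-0) mod 12)) = b(8) = 4.

4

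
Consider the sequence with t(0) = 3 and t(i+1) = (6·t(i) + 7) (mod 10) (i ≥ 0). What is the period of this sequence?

5

Computing terms: t(0) = 3; t(1) = 5; t(2) = 7; t(3) = 9; t(4) = 1; t(5) = 3.
Since t(5) = t(0) = 3, the sequence is periodic with period 5.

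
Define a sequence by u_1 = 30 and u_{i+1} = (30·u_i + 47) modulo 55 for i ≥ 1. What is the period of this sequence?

10

We have u_1 = 30,  u_2 = 12,  u_3 = 22,  u_4 = 47,  u_5 = 27,  u_6 = 32,  u_7 = 17,  u_8 = 7,  u_9 = 37,  u_{10} = 2,  u_{11} = 52,  u_{12} = 12.
Since u_{12} = u_2 = 12, the sequence is eventually periodic: after a pre-period of length 1 it cycles with period 10.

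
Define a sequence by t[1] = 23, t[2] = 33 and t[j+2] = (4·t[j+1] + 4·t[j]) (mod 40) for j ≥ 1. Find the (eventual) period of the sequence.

3

t[1] = 23,  t[2] = 33,  t[3] = 24,  t[4] = 28,  t[5] = 8,  t[6] = 24,  t[7] = 8,  t[8] = 8,  t[9] = 24.
Since (t[8], t[9]) = (t[5], t[6]) = (8, 24) (two consecutive terms determine the rest), the sequence is eventually periodic: after a pre-period of length 4 it cycles with period 3.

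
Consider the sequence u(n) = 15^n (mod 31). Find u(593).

27

u(0) = 1, u(1) = 15, u(2) = 8, u(3) = 27, u(4) = 2, u(5) = 30, u(6) = 16, u(7) = 23, u(8) = 4, u(9) = 29, u(10) = 1.
Since u(10) = u(0) = 1, the sequence is periodic with period 10.
(593 - 0) mod 10 = 3, so u(593) = u(3) = 27.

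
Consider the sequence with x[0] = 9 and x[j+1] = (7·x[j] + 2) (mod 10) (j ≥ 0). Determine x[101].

5

Computing terms: x[0] = 9; x[1] = 5; x[2] = 7; x[3] = 1; x[4] = 9.
The sequence repeats with period 4.
(101 - 0) mod 4 = 1, so x[101] = x[1] = 5.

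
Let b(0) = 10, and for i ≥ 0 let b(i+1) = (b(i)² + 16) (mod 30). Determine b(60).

b(0) = 10; b(1) = 26; b(2) = 2; b(3) = 20; b(4) = 26.
Since b(4) = b(1) = 26, the sequence is eventually periodic: after a pre-period of length 1 it cycles with period 3.
For i ≥ 1, b(i) depends only on (i - 1) mod 3. (60 - 1) mod 3 = 2, so b(60) = b(3) = 20.

20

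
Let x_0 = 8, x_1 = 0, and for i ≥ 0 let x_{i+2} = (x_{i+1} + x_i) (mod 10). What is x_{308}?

Computing terms: x_0 = 8, x_1 = 0, x_2 = 8, x_3 = 8, x_4 = 6, x_5 = 4, x_6 = 0, x_7 = 4, x_8 = 4, x_9 = 8, x_{10} = 2, x_{11} = 0, x_{12} = 2, x_{13} = 2, x_{14} = 4, x_{15} = 6, x_{16} = 0, x_{17} = 6, x_{18} = 6, x_{19} = 2, x_{20} = 8, x_{21} = 0.
The sequence repeats with period 20.
(308 - 0) mod 20 = 8, so x_{308} = x_8 = 4.

4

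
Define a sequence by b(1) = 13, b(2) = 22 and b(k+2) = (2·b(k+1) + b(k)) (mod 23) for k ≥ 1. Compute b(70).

21

b(1) = 13,  b(2) = 22,  b(3) = 11,  b(4) = 21,  b(5) = 7,  b(6) = 12,  b(7) = 8,  b(8) = 5,  b(9) = 18,  b(10) = 18,  b(11) = 8,  b(12) = 11,  b(13) = 7,  b(14) = 2,  b(15) = 11,  b(16) = 1,  b(17) = 13,  b(18) = 4,  b(19) = 21,  b(20) = 0,  b(21) = 21,  b(22) = 19,  b(23) = 13,  b(24) = 22.
The sequence repeats with period 22.
So b(70) = b(1 + ((70-1) mod 22)) = b(4) = 21.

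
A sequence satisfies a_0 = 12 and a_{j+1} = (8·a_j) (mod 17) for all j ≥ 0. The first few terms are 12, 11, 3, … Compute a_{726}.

Listing terms: a_0 = 12, a_1 = 11, a_2 = 3, a_3 = 7, a_4 = 5, a_5 = 6, a_6 = 14, a_7 = 10, a_8 = 12.
The sequence repeats with period 8.
So a_{726} = a_{0 + ((726-0) mod 8)} = a_6 = 14.

14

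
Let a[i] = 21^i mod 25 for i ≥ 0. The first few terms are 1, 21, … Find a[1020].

1

Computing terms: a[0] = 1,  a[1] = 21,  a[2] = 16,  a[3] = 11,  a[4] = 6,  a[5] = 1.
The sequence repeats with period 5.
So a[1020] = a[0 + ((1020-0) mod 5)] = a[0] = 1.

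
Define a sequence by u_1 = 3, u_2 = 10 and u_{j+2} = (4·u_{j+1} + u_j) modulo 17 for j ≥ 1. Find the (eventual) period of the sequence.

12

We have u_1 = 3; u_2 = 10; u_3 = 9; u_4 = 12; u_5 = 6; u_6 = 2; u_7 = 14; u_8 = 7; u_9 = 8; u_{10} = 5; u_{11} = 11; u_{12} = 15; u_{13} = 3; u_{14} = 10.
Since (u_{13}, u_{14}) = (u_1, u_2) = (3, 10) (two consecutive terms determine the rest), the sequence is periodic with period 12.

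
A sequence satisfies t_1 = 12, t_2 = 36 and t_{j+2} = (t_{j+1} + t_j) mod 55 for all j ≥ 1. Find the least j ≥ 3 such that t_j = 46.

10

Listing terms: t_1 = 12, t_2 = 36, t_3 = 48, t_4 = 29, t_5 = 22, t_6 = 51, t_7 = 18, t_8 = 14, t_9 = 32, t_{10} = 46, t_{11} = 23, t_{12} = 14, t_{13} = 37, t_{14} = 51, t_{15} = 33, t_{16} = 29, t_{17} = 7, t_{18} = 36, t_{19} = 43, t_{20} = 24, t_{21} = 12, t_{22} = 36.
Since (t_{21}, t_{22}) = (t_1, t_2) = (12, 36) (two consecutive terms determine the rest), the sequence is periodic with period 20.
The value 46 first appears (with j ≥ 3) at t_{10}.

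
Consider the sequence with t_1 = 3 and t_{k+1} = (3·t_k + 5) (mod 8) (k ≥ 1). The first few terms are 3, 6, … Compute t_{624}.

2

We have t_1 = 3; t_2 = 6; t_3 = 7; t_4 = 2; t_5 = 3.
Since t_5 = t_1 = 3, the sequence is periodic with period 4.
(624 - 1) mod 4 = 3, so t_{624} = t_4 = 2.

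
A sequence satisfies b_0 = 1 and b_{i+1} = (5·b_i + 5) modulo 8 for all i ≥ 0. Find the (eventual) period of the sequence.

8

Listing terms: b_0 = 1; b_1 = 2; b_2 = 7; b_3 = 0; b_4 = 5; b_5 = 6; b_6 = 3; b_7 = 4; b_8 = 1.
Since b_8 = b_0 = 1, the sequence is periodic with period 8.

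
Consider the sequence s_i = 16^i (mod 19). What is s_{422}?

6

Computing terms: s_1 = 16; s_2 = 9; s_3 = 11; s_4 = 5; s_5 = 4; s_6 = 7; s_7 = 17; s_8 = 6; s_9 = 1; s_{10} = 16.
The sequence repeats with period 9.
So s_{422} = s_{1 + ((422-1) mod 9)} = s_8 = 6.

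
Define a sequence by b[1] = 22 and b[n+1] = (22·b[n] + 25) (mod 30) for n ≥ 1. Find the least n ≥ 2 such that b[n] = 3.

b[1] = 22,  b[2] = 29,  b[3] = 3,  b[4] = 1,  b[5] = 17,  b[6] = 9,  b[7] = 13,  b[8] = 11,  b[9] = 27,  b[10] = 19,  b[11] = 23,  b[12] = 21,  b[13] = 7,  b[14] = 29.
Since b[14] = b[2] = 29, the sequence is eventually periodic: after a pre-period of length 1 it cycles with period 12.
The value 3 first appears (with n ≥ 2) at b[3].

3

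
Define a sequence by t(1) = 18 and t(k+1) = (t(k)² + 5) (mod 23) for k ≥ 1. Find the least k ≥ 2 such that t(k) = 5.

Computing terms: t(1) = 18,  t(2) = 7,  t(3) = 8,  t(4) = 0,  t(5) = 5,  t(6) = 7.
Since t(6) = t(2) = 7, the sequence is eventually periodic: after a pre-period of length 1 it cycles with period 4.
The value 5 first appears (with k ≥ 2) at t(5).

5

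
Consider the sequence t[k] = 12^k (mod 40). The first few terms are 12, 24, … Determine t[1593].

32

We have t[1] = 12,  t[2] = 24,  t[3] = 8,  t[4] = 16,  t[5] = 32,  t[6] = 24.
Since t[6] = t[2] = 24, the sequence is eventually periodic: after a pre-period of length 1 it cycles with period 4.
For k ≥ 2, t[k] depends only on (k - 2) mod 4. (1593 - 2) mod 4 = 3, so t[1593] = t[5] = 32.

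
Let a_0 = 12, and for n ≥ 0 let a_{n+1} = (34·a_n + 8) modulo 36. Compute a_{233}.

16

Listing terms: a_0 = 12,  a_1 = 20,  a_2 = 4,  a_3 = 0,  a_4 = 8,  a_5 = 28,  a_6 = 24,  a_7 = 32,  a_8 = 16,  a_9 = 12.
Since a_9 = a_0 = 12, the sequence is periodic with period 9.
So a_{233} = a_{0 + ((233-0) mod 9)} = a_8 = 16.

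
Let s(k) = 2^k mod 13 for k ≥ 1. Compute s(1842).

12

Computing terms: s(1) = 2,  s(2) = 4,  s(3) = 8,  s(4) = 3,  s(5) = 6,  s(6) = 12,  s(7) = 11,  s(8) = 9,  s(9) = 5,  s(10) = 10,  s(11) = 7,  s(12) = 1,  s(13) = 2.
The sequence repeats with period 12.
(1842 - 1) mod 12 = 5, so s(1842) = s(6) = 12.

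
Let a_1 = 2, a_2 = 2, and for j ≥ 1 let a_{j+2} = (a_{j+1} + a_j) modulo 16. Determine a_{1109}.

Computing terms: a_1 = 2, a_2 = 2, a_3 = 4, a_4 = 6, a_5 = 10, a_6 = 0, a_7 = 10, a_8 = 10, a_9 = 4, a_{10} = 14, a_{11} = 2, a_{12} = 0, a_{13} = 2, a_{14} = 2.
The sequence repeats with period 12.
So a_{1109} = a_{1 + ((1109-1) mod 12)} = a_5 = 10.

10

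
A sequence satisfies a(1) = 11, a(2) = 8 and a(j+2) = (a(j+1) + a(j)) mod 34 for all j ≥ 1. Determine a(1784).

26

Listing terms: a(1) = 11; a(2) = 8; a(3) = 19; a(4) = 27; a(5) = 12; a(6) = 5; a(7) = 17; a(8) = 22; a(9) = 5; a(10) = 27; a(11) = 32; a(12) = 25; a(13) = 23; a(14) = 14; a(15) = 3; a(16) = 17; a(17) = 20; a(18) = 3; a(19) = 23; a(20) = 26; a(21) = 15; a(22) = 7; a(23) = 22; a(24) = 29; a(25) = 17; a(26) = 12; a(27) = 29; a(28) = 7; a(29) = 2; a(30) = 9; a(31) = 11; a(32) = 20; a(33) = 31; a(34) = 17; a(35) = 14; a(36) = 31; a(37) = 11; a(38) = 8.
The sequence repeats with period 36.
So a(1784) = a(1 + ((1784-1) mod 36)) = a(20) = 26.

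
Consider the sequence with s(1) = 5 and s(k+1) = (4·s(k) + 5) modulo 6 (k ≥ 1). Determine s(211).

s(1) = 5,  s(2) = 1,  s(3) = 3,  s(4) = 5.
Since s(4) = s(1) = 5, the sequence is periodic with period 3.
(211 - 1) mod 3 = 0, so s(211) = s(1) = 5.

5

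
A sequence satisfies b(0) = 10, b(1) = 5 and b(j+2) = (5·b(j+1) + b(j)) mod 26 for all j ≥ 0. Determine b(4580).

b(0) = 10; b(1) = 5; b(2) = 9; b(3) = 24; b(4) = 25; b(5) = 19; b(6) = 16; b(7) = 21; b(8) = 17; b(9) = 2; b(10) = 1; b(11) = 7; b(12) = 10; b(13) = 5.
The sequence repeats with period 12.
(4580 - 0) mod 12 = 8, so b(4580) = b(8) = 17.

17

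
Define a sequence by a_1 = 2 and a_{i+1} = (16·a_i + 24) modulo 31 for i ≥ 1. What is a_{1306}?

Computing terms: a_1 = 2,  a_2 = 25,  a_3 = 21,  a_4 = 19,  a_5 = 18,  a_6 = 2.
The sequence repeats with period 5.
(1306 - 1) mod 5 = 0, so a_{1306} = a_1 = 2.

2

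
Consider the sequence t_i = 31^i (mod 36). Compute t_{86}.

t_1 = 31,  t_2 = 25,  t_3 = 19,  t_4 = 13,  t_5 = 7,  t_6 = 1,  t_7 = 31.
Since t_7 = t_1 = 31, the sequence is periodic with period 6.
(86 - 1) mod 6 = 1, so t_{86} = t_2 = 25.

25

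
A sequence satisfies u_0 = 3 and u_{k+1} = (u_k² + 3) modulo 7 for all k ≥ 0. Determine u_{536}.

0

Computing terms: u_0 = 3, u_1 = 5, u_2 = 0, u_3 = 3.
The sequence repeats with period 3.
So u_{536} = u_{0 + ((536-0) mod 3)} = u_2 = 0.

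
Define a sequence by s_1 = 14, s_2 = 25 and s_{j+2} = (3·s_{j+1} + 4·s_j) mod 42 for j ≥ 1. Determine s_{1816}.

s_1 = 14; s_2 = 25; s_3 = 5; s_4 = 31; s_5 = 29; s_6 = 1; s_7 = 35; s_8 = 25; s_9 = 5.
Since (s_8, s_9) = (s_2, s_3) = (25, 5) (two consecutive terms determine the rest), the sequence is eventually periodic: after a pre-period of length 1 it cycles with period 6.
For j ≥ 2, s_j depends only on (j - 2) mod 6. (1816 - 2) mod 6 = 2, so s_{1816} = s_4 = 31.

31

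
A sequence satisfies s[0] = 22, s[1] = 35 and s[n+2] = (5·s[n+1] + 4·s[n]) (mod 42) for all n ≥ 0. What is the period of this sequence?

48

Computing terms: s[0] = 22, s[1] = 35, s[2] = 11, s[3] = 27, s[4] = 11, s[5] = 37, s[6] = 19, s[7] = 33, s[8] = 31, s[9] = 35, s[10] = 5, s[11] = 39, s[12] = 5, s[13] = 13, s[14] = 1, s[15] = 15, s[16] = 37, s[17] = 35, s[18] = 29, s[19] = 33, s[20] = 29, s[21] = 25, s[22] = 31, s[23] = 3, s[24] = 13, s[25] = 35, s[26] = 17, s[27] = 15, s[28] = 17, s[29] = 19, s[30] = 37, s[31] = 9, s[32] = 25, s[33] = 35, s[34] = 23, s[35] = 3, s[36] = 23, s[37] = 1, s[38] = 13, s[39] = 27, s[40] = 19, s[41] = 35, s[42] = 41, s[43] = 9, s[44] = 41, s[45] = 31, s[46] = 25, s[47] = 39, s[48] = 1, s[49] = 35, s[50] = 11.
Since (s[49], s[50]) = (s[1], s[2]) = (35, 11) (two consecutive terms determine the rest), the sequence is eventually periodic: after a pre-period of length 1 it cycles with period 48.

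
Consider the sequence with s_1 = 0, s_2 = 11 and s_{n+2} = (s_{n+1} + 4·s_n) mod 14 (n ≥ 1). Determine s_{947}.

Listing terms: s_1 = 0, s_2 = 11, s_3 = 11, s_4 = 13, s_5 = 1, s_6 = 11, s_7 = 1, s_8 = 3, s_9 = 7, s_{10} = 5, s_{11} = 5, s_{12} = 11, s_{13} = 3, s_{14} = 5, s_{15} = 3, s_{16} = 9, s_{17} = 7, s_{18} = 1, s_{19} = 1, s_{20} = 5, s_{21} = 9, s_{22} = 1, s_{23} = 9, s_{24} = 13, s_{25} = 7, s_{26} = 3, s_{27} = 3, s_{28} = 1, s_{29} = 13, s_{30} = 3, s_{31} = 13, s_{32} = 11, s_{33} = 7, s_{34} = 9, s_{35} = 9, s_{36} = 3, s_{37} = 11, s_{38} = 9, s_{39} = 11, s_{40} = 5, s_{41} = 7, s_{42} = 13, s_{43} = 13, s_{44} = 9, s_{45} = 5, s_{46} = 13, s_{47} = 5, s_{48} = 1, s_{49} = 7, s_{50} = 11, s_{51} = 11.
Since (s_{50}, s_{51}) = (s_2, s_3) = (11, 11) (two consecutive terms determine the rest), the sequence is eventually periodic: after a pre-period of length 1 it cycles with period 48.
For n ≥ 2, s_n depends only on (n - 2) mod 48. (947 - 2) mod 48 = 33, so s_{947} = s_{35} = 9.

9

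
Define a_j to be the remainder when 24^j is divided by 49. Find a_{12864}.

Computing terms: a_1 = 24, a_2 = 37, a_3 = 6, a_4 = 46, a_5 = 26, a_6 = 36, a_7 = 31, a_8 = 9, a_9 = 20, a_{10} = 39, a_{11} = 5, a_{12} = 22, a_{13} = 38, a_{14} = 30, a_{15} = 34, a_{16} = 32, a_{17} = 33, a_{18} = 8, a_{19} = 45, a_{20} = 2, a_{21} = 48, a_{22} = 25, a_{23} = 12, a_{24} = 43, a_{25} = 3, a_{26} = 23, a_{27} = 13, a_{28} = 18, a_{29} = 40, a_{30} = 29, a_{31} = 10, a_{32} = 44, a_{33} = 27, a_{34} = 11, a_{35} = 19, a_{36} = 15, a_{37} = 17, a_{38} = 16, a_{39} = 41, a_{40} = 4, a_{41} = 47, a_{42} = 1, a_{43} = 24.
Since a_{43} = a_1 = 24, the sequence is periodic with period 42.
(12864 - 1) mod 42 = 11, so a_{12864} = a_{12} = 22.

22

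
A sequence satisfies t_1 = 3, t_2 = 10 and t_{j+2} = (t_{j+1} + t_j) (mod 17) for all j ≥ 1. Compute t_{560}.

t_1 = 3,  t_2 = 10,  t_3 = 13,  t_4 = 6,  t_5 = 2,  t_6 = 8,  t_7 = 10,  t_8 = 1,  t_9 = 11,  t_{10} = 12,  t_{11} = 6,  t_{12} = 1,  t_{13} = 7,  t_{14} = 8,  t_{15} = 15,  t_{16} = 6,  t_{17} = 4,  t_{18} = 10,  t_{19} = 14,  t_{20} = 7,  t_{21} = 4,  t_{22} = 11,  t_{23} = 15,  t_{24} = 9,  t_{25} = 7,  t_{26} = 16,  t_{27} = 6,  t_{28} = 5,  t_{29} = 11,  t_{30} = 16,  t_{31} = 10,  t_{32} = 9,  t_{33} = 2,  t_{34} = 11,  t_{35} = 13,  t_{36} = 7,  t_{37} = 3,  t_{38} = 10.
Since (t_{37}, t_{38}) = (t_1, t_2) = (3, 10) (two consecutive terms determine the rest), the sequence is periodic with period 36.
(560 - 1) mod 36 = 19, so t_{560} = t_{20} = 7.

7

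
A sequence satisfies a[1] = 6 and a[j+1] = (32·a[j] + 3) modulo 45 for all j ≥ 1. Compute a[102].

We have a[1] = 6; a[2] = 15; a[3] = 33; a[4] = 24; a[5] = 6.
Since a[5] = a[1] = 6, the sequence is periodic with period 4.
(102 - 1) mod 4 = 1, so a[102] = a[2] = 15.

15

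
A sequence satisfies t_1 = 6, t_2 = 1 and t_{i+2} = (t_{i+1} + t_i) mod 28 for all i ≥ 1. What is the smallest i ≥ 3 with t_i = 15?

5

Computing terms: t_1 = 6; t_2 = 1; t_3 = 7; t_4 = 8; t_5 = 15; t_6 = 23; t_7 = 10; t_8 = 5; t_9 = 15; t_{10} = 20; t_{11} = 7; t_{12} = 27; t_{13} = 6; t_{14} = 5; t_{15} = 11; t_{16} = 16; t_{17} = 27; t_{18} = 15; t_{19} = 14; t_{20} = 1; t_{21} = 15; t_{22} = 16; t_{23} = 3; t_{24} = 19; t_{25} = 22; t_{26} = 13; t_{27} = 7; t_{28} = 20; t_{29} = 27; t_{30} = 19; t_{31} = 18; t_{32} = 9; t_{33} = 27; t_{34} = 8; t_{35} = 7; t_{36} = 15; t_{37} = 22; t_{38} = 9; t_{39} = 3; t_{40} = 12; t_{41} = 15; t_{42} = 27; t_{43} = 14; t_{44} = 13; t_{45} = 27; t_{46} = 12; t_{47} = 11; t_{48} = 23; t_{49} = 6; t_{50} = 1.
Since (t_{49}, t_{50}) = (t_1, t_2) = (6, 1) (two consecutive terms determine the rest), the sequence is periodic with period 48.
The value 15 first appears (with i ≥ 3) at t_5.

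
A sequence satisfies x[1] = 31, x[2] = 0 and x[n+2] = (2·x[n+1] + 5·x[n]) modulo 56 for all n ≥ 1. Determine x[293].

51

We have x[1] = 31; x[2] = 0; x[3] = 43; x[4] = 30; x[5] = 51; x[6] = 28; x[7] = 31; x[8] = 34; x[9] = 55; x[10] = 0; x[11] = 51; x[12] = 46; x[13] = 11; x[14] = 28; x[15] = 55; x[16] = 26; x[17] = 47; x[18] = 0; x[19] = 11; x[20] = 22; x[21] = 43; x[22] = 28; x[23] = 47; x[24] = 10; x[25] = 31; x[26] = 0.
Since (x[25], x[26]) = (x[1], x[2]) = (31, 0) (two consecutive terms determine the rest), the sequence is periodic with period 24.
So x[293] = x[1 + ((293-1) mod 24)] = x[5] = 51.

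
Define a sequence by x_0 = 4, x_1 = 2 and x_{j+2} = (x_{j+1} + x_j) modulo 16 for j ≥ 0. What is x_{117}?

Computing terms: x_0 = 4; x_1 = 2; x_2 = 6; x_3 = 8; x_4 = 14; x_5 = 6; x_6 = 4; x_7 = 10; x_8 = 14; x_9 = 8; x_{10} = 6; x_{11} = 14; x_{12} = 4; x_{13} = 2.
The sequence repeats with period 12.
So x_{117} = x_{0 + ((117-0) mod 12)} = x_9 = 8.

8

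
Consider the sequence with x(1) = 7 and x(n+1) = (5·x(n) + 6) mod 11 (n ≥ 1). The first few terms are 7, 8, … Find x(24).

Listing terms: x(1) = 7; x(2) = 8; x(3) = 2; x(4) = 5; x(5) = 9; x(6) = 7.
The sequence repeats with period 5.
So x(24) = x(1 + ((24-1) mod 5)) = x(4) = 5.

5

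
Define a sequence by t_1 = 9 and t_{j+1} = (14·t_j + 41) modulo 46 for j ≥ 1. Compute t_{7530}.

t_1 = 9; t_2 = 29; t_3 = 33; t_4 = 43; t_5 = 45; t_6 = 27; t_7 = 5; t_8 = 19; t_9 = 31; t_{10} = 15; t_{11} = 21; t_{12} = 13; t_{13} = 39; t_{14} = 35; t_{15} = 25; t_{16} = 23; t_{17} = 41; t_{18} = 17; t_{19} = 3; t_{20} = 37; t_{21} = 7; t_{22} = 1; t_{23} = 9.
Since t_{23} = t_1 = 9, the sequence is periodic with period 22.
(7530 - 1) mod 22 = 5, so t_{7530} = t_6 = 27.

27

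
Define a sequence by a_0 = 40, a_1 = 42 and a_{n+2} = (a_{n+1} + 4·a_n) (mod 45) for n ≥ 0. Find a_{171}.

Computing terms: a_0 = 40; a_1 = 42; a_2 = 22; a_3 = 10; a_4 = 8; a_5 = 3; a_6 = 35; a_7 = 2; a_8 = 7; a_9 = 15; a_{10} = 43; a_{11} = 13; a_{12} = 5; a_{13} = 12; a_{14} = 32; a_{15} = 35; a_{16} = 28; a_{17} = 33; a_{18} = 10; a_{19} = 7; a_{20} = 2; a_{21} = 30; a_{22} = 38; a_{23} = 23; a_{24} = 40; a_{25} = 42.
Since (a_{24}, a_{25}) = (a_0, a_1) = (40, 42) (two consecutive terms determine the rest), the sequence is periodic with period 24.
(171 - 0) mod 24 = 3, so a_{171} = a_3 = 10.

10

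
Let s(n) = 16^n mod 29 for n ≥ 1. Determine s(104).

Computing terms: s(1) = 16; s(2) = 24; s(3) = 7; s(4) = 25; s(5) = 23; s(6) = 20; s(7) = 1; s(8) = 16.
The sequence repeats with period 7.
So s(104) = s(1 + ((104-1) mod 7)) = s(6) = 20.

20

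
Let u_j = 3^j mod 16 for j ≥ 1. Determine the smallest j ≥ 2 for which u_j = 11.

We have u_1 = 3, u_2 = 9, u_3 = 11, u_4 = 1, u_5 = 3.
The sequence repeats with period 4.
The value 11 first appears (with j ≥ 2) at u_3.

3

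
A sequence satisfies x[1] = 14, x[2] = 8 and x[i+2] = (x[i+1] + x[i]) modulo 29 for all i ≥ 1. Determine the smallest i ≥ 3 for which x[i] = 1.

4

Computing terms: x[1] = 14, x[2] = 8, x[3] = 22, x[4] = 1, x[5] = 23, x[6] = 24, x[7] = 18, x[8] = 13, x[9] = 2, x[10] = 15, x[11] = 17, x[12] = 3, x[13] = 20, x[14] = 23, x[15] = 14, x[16] = 8.
The sequence repeats with period 14.
The value 1 first appears (with i ≥ 3) at x[4].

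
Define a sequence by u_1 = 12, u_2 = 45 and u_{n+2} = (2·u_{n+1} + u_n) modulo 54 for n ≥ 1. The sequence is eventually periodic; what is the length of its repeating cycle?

u_1 = 12, u_2 = 45, u_3 = 48, u_4 = 33, u_5 = 6, u_6 = 45, u_7 = 42, u_8 = 21, u_9 = 30, u_{10} = 27, u_{11} = 30, u_{12} = 33, u_{13} = 42, u_{14} = 9, u_{15} = 6, u_{16} = 21, u_{17} = 48, u_{18} = 9, u_{19} = 12, u_{20} = 33, u_{21} = 24, u_{22} = 27, u_{23} = 24, u_{24} = 21, u_{25} = 12, u_{26} = 45.
The sequence repeats with period 24.

24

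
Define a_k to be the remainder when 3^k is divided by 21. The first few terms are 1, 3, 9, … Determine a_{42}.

Listing terms: a_0 = 1; a_1 = 3; a_2 = 9; a_3 = 6; a_4 = 18; a_5 = 12; a_6 = 15; a_7 = 3.
Since a_7 = a_1 = 3, the sequence is eventually periodic: after a pre-period of length 1 it cycles with period 6.
For k ≥ 1, a_k depends only on (k - 1) mod 6. (42 - 1) mod 6 = 5, so a_{42} = a_6 = 15.

15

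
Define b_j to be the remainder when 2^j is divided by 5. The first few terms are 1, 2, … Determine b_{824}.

We have b_0 = 1,  b_1 = 2,  b_2 = 4,  b_3 = 3,  b_4 = 1.
The sequence repeats with period 4.
(824 - 0) mod 4 = 0, so b_{824} = b_0 = 1.

1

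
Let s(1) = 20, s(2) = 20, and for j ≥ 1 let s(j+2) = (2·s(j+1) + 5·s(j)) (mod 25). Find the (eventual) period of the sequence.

4

We have s(1) = 20; s(2) = 20; s(3) = 15; s(4) = 5; s(5) = 10; s(6) = 20; s(7) = 15.
Since (s(6), s(7)) = (s(2), s(3)) = (20, 15) (two consecutive terms determine the rest), the sequence is eventually periodic: after a pre-period of length 1 it cycles with period 4.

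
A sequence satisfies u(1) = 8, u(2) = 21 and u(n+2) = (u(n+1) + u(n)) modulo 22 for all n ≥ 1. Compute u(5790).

u(1) = 8,  u(2) = 21,  u(3) = 7,  u(4) = 6,  u(5) = 13,  u(6) = 19,  u(7) = 10,  u(8) = 7,  u(9) = 17,  u(10) = 2,  u(11) = 19,  u(12) = 21,  u(13) = 18,  u(14) = 17,  u(15) = 13,  u(16) = 8,  u(17) = 21.
Since (u(16), u(17)) = (u(1), u(2)) = (8, 21) (two consecutive terms determine the rest), the sequence is periodic with period 15.
(5790 - 1) mod 15 = 14, so u(5790) = u(15) = 13.

13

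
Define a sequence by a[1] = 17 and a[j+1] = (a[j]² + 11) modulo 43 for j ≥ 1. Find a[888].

12

We have a[1] = 17; a[2] = 42; a[3] = 12; a[4] = 26; a[5] = 42.
Since a[5] = a[2] = 42, the sequence is eventually periodic: after a pre-period of length 1 it cycles with period 3.
For j ≥ 2, a[j] depends only on (j - 2) mod 3. (888 - 2) mod 3 = 1, so a[888] = a[3] = 12.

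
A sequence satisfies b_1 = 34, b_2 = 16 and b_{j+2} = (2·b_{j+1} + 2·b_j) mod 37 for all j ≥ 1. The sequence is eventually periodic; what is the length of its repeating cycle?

36

Listing terms: b_1 = 34,  b_2 = 16,  b_3 = 26,  b_4 = 10,  b_5 = 35,  b_6 = 16,  b_7 = 28,  b_8 = 14,  b_9 = 10,  b_{10} = 11,  b_{11} = 5,  b_{12} = 32,  b_{13} = 0,  b_{14} = 27,  b_{15} = 17,  b_{16} = 14,  b_{17} = 25,  b_{18} = 4,  b_{19} = 21,  b_{20} = 13,  b_{21} = 31,  b_{22} = 14,  b_{23} = 16,  b_{24} = 23,  b_{25} = 4,  b_{26} = 17,  b_{27} = 5,  b_{28} = 7,  b_{29} = 24,  b_{30} = 25,  b_{31} = 24,  b_{32} = 24,  b_{33} = 22,  b_{34} = 18,  b_{35} = 6,  b_{36} = 11,  b_{37} = 34,  b_{38} = 16.
The sequence repeats with period 36.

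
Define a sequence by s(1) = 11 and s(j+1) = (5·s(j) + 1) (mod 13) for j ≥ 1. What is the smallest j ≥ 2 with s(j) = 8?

Computing terms: s(1) = 11, s(2) = 4, s(3) = 8, s(4) = 2, s(5) = 11.
Since s(5) = s(1) = 11, the sequence is periodic with period 4.
The value 8 first appears (with j ≥ 2) at s(3).

3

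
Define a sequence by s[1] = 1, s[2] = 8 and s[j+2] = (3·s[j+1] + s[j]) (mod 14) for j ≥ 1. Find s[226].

1

s[1] = 1, s[2] = 8, s[3] = 11, s[4] = 13, s[5] = 8, s[6] = 9, s[7] = 7, s[8] = 2, s[9] = 13, s[10] = 13, s[11] = 10, s[12] = 1, s[13] = 13, s[14] = 12, s[15] = 7, s[16] = 5, s[17] = 8, s[18] = 1, s[19] = 11, s[20] = 6, s[21] = 1, s[22] = 9, s[23] = 0, s[24] = 9, s[25] = 13, s[26] = 6, s[27] = 3, s[28] = 1, s[29] = 6, s[30] = 5, s[31] = 7, s[32] = 12, s[33] = 1, s[34] = 1, s[35] = 4, s[36] = 13, s[37] = 1, s[38] = 2, s[39] = 7, s[40] = 9, s[41] = 6, s[42] = 13, s[43] = 3, s[44] = 8, s[45] = 13, s[46] = 5, s[47] = 0, s[48] = 5, s[49] = 1, s[50] = 8.
The sequence repeats with period 48.
So s[226] = s[1 + ((226-1) mod 48)] = s[34] = 1.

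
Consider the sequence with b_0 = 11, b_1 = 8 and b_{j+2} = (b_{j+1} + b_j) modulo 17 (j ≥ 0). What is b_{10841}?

Computing terms: b_0 = 11; b_1 = 8; b_2 = 2; b_3 = 10; b_4 = 12; b_5 = 5; b_6 = 0; b_7 = 5; b_8 = 5; b_9 = 10; b_{10} = 15; b_{11} = 8; b_{12} = 6; b_{13} = 14; b_{14} = 3; b_{15} = 0; b_{16} = 3; b_{17} = 3; b_{18} = 6; b_{19} = 9; b_{20} = 15; b_{21} = 7; b_{22} = 5; b_{23} = 12; b_{24} = 0; b_{25} = 12; b_{26} = 12; b_{27} = 7; b_{28} = 2; b_{29} = 9; b_{30} = 11; b_{31} = 3; b_{32} = 14; b_{33} = 0; b_{34} = 14; b_{35} = 14; b_{36} = 11; b_{37} = 8.
Since (b_{36}, b_{37}) = (b_0, b_1) = (11, 8) (two consecutive terms determine the rest), the sequence is periodic with period 36.
So b_{10841} = b_{0 + ((10841-0) mod 36)} = b_5 = 5.

5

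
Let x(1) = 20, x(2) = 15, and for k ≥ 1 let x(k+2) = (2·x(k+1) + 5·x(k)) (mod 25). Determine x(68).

10

Computing terms: x(1) = 20,  x(2) = 15,  x(3) = 5,  x(4) = 10,  x(5) = 20,  x(6) = 15.
Since (x(5), x(6)) = (x(1), x(2)) = (20, 15) (two consecutive terms determine the rest), the sequence is periodic with period 4.
(68 - 1) mod 4 = 3, so x(68) = x(4) = 10.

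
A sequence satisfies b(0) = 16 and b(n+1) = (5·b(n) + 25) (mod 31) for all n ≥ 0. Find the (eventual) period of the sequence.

3

Listing terms: b(0) = 16,  b(1) = 12,  b(2) = 23,  b(3) = 16.
The sequence repeats with period 3.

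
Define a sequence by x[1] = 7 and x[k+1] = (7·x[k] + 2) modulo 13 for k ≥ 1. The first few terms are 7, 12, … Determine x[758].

Computing terms: x[1] = 7; x[2] = 12; x[3] = 8; x[4] = 6; x[5] = 5; x[6] = 11; x[7] = 1; x[8] = 9; x[9] = 0; x[10] = 2; x[11] = 3; x[12] = 10; x[13] = 7.
The sequence repeats with period 12.
(758 - 1) mod 12 = 1, so x[758] = x[2] = 12.

12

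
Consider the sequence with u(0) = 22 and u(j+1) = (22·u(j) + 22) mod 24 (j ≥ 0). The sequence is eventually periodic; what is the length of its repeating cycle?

3

Computing terms: u(0) = 22,  u(1) = 2,  u(2) = 18,  u(3) = 10,  u(4) = 2.
Since u(4) = u(1) = 2, the sequence is eventually periodic: after a pre-period of length 1 it cycles with period 3.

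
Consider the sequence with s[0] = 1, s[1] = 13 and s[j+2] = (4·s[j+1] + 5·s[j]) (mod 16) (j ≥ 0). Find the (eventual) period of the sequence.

4

s[0] = 1,  s[1] = 13,  s[2] = 9,  s[3] = 5,  s[4] = 1,  s[5] = 13.
Since (s[4], s[5]) = (s[0], s[1]) = (1, 13) (two consecutive terms determine the rest), the sequence is periodic with period 4.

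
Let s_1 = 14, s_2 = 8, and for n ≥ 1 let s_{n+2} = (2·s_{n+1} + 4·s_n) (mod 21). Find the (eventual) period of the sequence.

We have s_1 = 14,  s_2 = 8,  s_3 = 9,  s_4 = 8,  s_5 = 10,  s_6 = 10,  s_7 = 18,  s_8 = 13,  s_9 = 14,  s_{10} = 17,  s_{11} = 6,  s_{12} = 17,  s_{13} = 16,  s_{14} = 16,  s_{15} = 12,  s_{16} = 4,  s_{17} = 14,  s_{18} = 2,  s_{19} = 18,  s_{20} = 2,  s_{21} = 13,  s_{22} = 13,  s_{23} = 15,  s_{24} = 19,  s_{25} = 14,  s_{26} = 20,  s_{27} = 12,  s_{28} = 20,  s_{29} = 4,  s_{30} = 4,  s_{31} = 3,  s_{32} = 1,  s_{33} = 14,  s_{34} = 11,  s_{35} = 15,  s_{36} = 11,  s_{37} = 19,  s_{38} = 19,  s_{39} = 9,  s_{40} = 10,  s_{41} = 14,  s_{42} = 5,  s_{43} = 3,  s_{44} = 5,  s_{45} = 1,  s_{46} = 1,  s_{47} = 6,  s_{48} = 16,  s_{49} = 14,  s_{50} = 8.
The sequence repeats with period 48.

48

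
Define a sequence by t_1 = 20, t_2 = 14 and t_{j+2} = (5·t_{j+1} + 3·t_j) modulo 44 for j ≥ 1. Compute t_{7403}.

We have t_1 = 20, t_2 = 14, t_3 = 42, t_4 = 32, t_5 = 22, t_6 = 30, t_7 = 40, t_8 = 26, t_9 = 30, t_{10} = 8, t_{11} = 42, t_{12} = 14, t_{13} = 20, t_{14} = 10, t_{15} = 22, t_{16} = 8, t_{17} = 18, t_{18} = 26, t_{19} = 8, t_{20} = 30, t_{21} = 42, t_{22} = 36, t_{23} = 42, t_{24} = 10, t_{25} = 0, t_{26} = 30, t_{27} = 18, t_{28} = 4, t_{29} = 30, t_{30} = 30, t_{31} = 20, t_{32} = 14.
The sequence repeats with period 30.
So t_{7403} = t_{1 + ((7403-1) mod 30)} = t_{23} = 42.

42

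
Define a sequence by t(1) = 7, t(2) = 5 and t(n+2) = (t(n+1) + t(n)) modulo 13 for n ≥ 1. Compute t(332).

8

We have t(1) = 7, t(2) = 5, t(3) = 12, t(4) = 4, t(5) = 3, t(6) = 7, t(7) = 10, t(8) = 4, t(9) = 1, t(10) = 5, t(11) = 6, t(12) = 11, t(13) = 4, t(14) = 2, t(15) = 6, t(16) = 8, t(17) = 1, t(18) = 9, t(19) = 10, t(20) = 6, t(21) = 3, t(22) = 9, t(23) = 12, t(24) = 8, t(25) = 7, t(26) = 2, t(27) = 9, t(28) = 11, t(29) = 7, t(30) = 5.
The sequence repeats with period 28.
(332 - 1) mod 28 = 23, so t(332) = t(24) = 8.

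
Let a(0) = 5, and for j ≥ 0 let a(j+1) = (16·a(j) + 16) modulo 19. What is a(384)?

We have a(0) = 5,  a(1) = 1,  a(2) = 13,  a(3) = 15,  a(4) = 9,  a(5) = 8,  a(6) = 11,  a(7) = 2,  a(8) = 10,  a(9) = 5.
The sequence repeats with period 9.
So a(384) = a(0 + ((384-0) mod 9)) = a(6) = 11.

11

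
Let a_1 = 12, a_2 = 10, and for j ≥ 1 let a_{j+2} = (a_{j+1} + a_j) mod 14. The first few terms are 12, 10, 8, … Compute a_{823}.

0

We have a_1 = 12; a_2 = 10; a_3 = 8; a_4 = 4; a_5 = 12; a_6 = 2; a_7 = 0; a_8 = 2; a_9 = 2; a_{10} = 4; a_{11} = 6; a_{12} = 10; a_{13} = 2; a_{14} = 12; a_{15} = 0; a_{16} = 12; a_{17} = 12; a_{18} = 10.
Since (a_{17}, a_{18}) = (a_1, a_2) = (12, 10) (two consecutive terms determine the rest), the sequence is periodic with period 16.
So a_{823} = a_{1 + ((823-1) mod 16)} = a_7 = 0.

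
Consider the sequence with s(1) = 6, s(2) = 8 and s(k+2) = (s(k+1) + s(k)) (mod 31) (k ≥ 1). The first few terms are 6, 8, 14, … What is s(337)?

1

Listing terms: s(1) = 6, s(2) = 8, s(3) = 14, s(4) = 22, s(5) = 5, s(6) = 27, s(7) = 1, s(8) = 28, s(9) = 29, s(10) = 26, s(11) = 24, s(12) = 19, s(13) = 12, s(14) = 0, s(15) = 12, s(16) = 12, s(17) = 24, s(18) = 5, s(19) = 29, s(20) = 3, s(21) = 1, s(22) = 4, s(23) = 5, s(24) = 9, s(25) = 14, s(26) = 23, s(27) = 6, s(28) = 29, s(29) = 4, s(30) = 2, s(31) = 6, s(32) = 8.
Since (s(31), s(32)) = (s(1), s(2)) = (6, 8) (two consecutive terms determine the rest), the sequence is periodic with period 30.
So s(337) = s(1 + ((337-1) mod 30)) = s(7) = 1.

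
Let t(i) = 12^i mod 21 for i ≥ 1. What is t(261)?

Listing terms: t(1) = 12, t(2) = 18, t(3) = 6, t(4) = 9, t(5) = 3, t(6) = 15, t(7) = 12.
The sequence repeats with period 6.
(261 - 1) mod 6 = 2, so t(261) = t(3) = 6.

6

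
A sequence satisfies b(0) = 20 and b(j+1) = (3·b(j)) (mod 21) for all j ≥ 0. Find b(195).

15

We have b(0) = 20,  b(1) = 18,  b(2) = 12,  b(3) = 15,  b(4) = 3,  b(5) = 9,  b(6) = 6,  b(7) = 18.
Since b(7) = b(1) = 18, the sequence is eventually periodic: after a pre-period of length 1 it cycles with period 6.
For j ≥ 1, b(j) depends only on (j - 1) mod 6. (195 - 1) mod 6 = 2, so b(195) = b(3) = 15.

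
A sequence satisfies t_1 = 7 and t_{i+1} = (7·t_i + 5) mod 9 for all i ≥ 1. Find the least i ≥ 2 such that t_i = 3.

8

Listing terms: t_1 = 7, t_2 = 0, t_3 = 5, t_4 = 4, t_5 = 6, t_6 = 2, t_7 = 1, t_8 = 3, t_9 = 8, t_{10} = 7.
Since t_{10} = t_1 = 7, the sequence is periodic with period 9.
The value 3 first appears (with i ≥ 2) at t_8.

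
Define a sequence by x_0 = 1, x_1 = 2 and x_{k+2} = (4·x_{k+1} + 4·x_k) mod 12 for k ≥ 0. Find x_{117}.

x_0 = 1,  x_1 = 2,  x_2 = 0,  x_3 = 8,  x_4 = 8,  x_5 = 4,  x_6 = 0,  x_7 = 4,  x_8 = 4,  x_9 = 8,  x_{10} = 0,  x_{11} = 8.
Since (x_{10}, x_{11}) = (x_2, x_3) = (0, 8) (two consecutive terms determine the rest), the sequence is eventually periodic: after a pre-period of length 2 it cycles with period 8.
For k ≥ 2, x_k depends only on (k - 2) mod 8. (117 - 2) mod 8 = 3, so x_{117} = x_5 = 4.

4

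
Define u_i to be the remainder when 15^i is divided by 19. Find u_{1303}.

13

We have u_1 = 15; u_2 = 16; u_3 = 12; u_4 = 9; u_5 = 2; u_6 = 11; u_7 = 13; u_8 = 5; u_9 = 18; u_{10} = 4; u_{11} = 3; u_{12} = 7; u_{13} = 10; u_{14} = 17; u_{15} = 8; u_{16} = 6; u_{17} = 14; u_{18} = 1; u_{19} = 15.
Since u_{19} = u_1 = 15, the sequence is periodic with period 18.
So u_{1303} = u_{1 + ((1303-1) mod 18)} = u_7 = 13.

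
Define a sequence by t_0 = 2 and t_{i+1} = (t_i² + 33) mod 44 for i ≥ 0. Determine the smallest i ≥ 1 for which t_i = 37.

We have t_0 = 2, t_1 = 37, t_2 = 38, t_3 = 25, t_4 = 42, t_5 = 37.
Since t_5 = t_1 = 37, the sequence is eventually periodic: after a pre-period of length 1 it cycles with period 4.
The value 37 first appears (with i ≥ 1) at t_1.

1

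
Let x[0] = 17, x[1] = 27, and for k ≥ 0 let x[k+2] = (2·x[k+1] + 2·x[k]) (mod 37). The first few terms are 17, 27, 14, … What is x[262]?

35

x[0] = 17,  x[1] = 27,  x[2] = 14,  x[3] = 8,  x[4] = 7,  x[5] = 30,  x[6] = 0,  x[7] = 23,  x[8] = 9,  x[9] = 27,  x[10] = 35,  x[11] = 13,  x[12] = 22,  x[13] = 33,  x[14] = 36,  x[15] = 27,  x[16] = 15,  x[17] = 10,  x[18] = 13,  x[19] = 9,  x[20] = 7,  x[21] = 32,  x[22] = 4,  x[23] = 35,  x[24] = 4,  x[25] = 4,  x[26] = 16,  x[27] = 3,  x[28] = 1,  x[29] = 8,  x[30] = 18,  x[31] = 15,  x[32] = 29,  x[33] = 14,  x[34] = 12,  x[35] = 15,  x[36] = 17,  x[37] = 27.
Since (x[36], x[37]) = (x[0], x[1]) = (17, 27) (two consecutive terms determine the rest), the sequence is periodic with period 36.
So x[262] = x[0 + ((262-0) mod 36)] = x[10] = 35.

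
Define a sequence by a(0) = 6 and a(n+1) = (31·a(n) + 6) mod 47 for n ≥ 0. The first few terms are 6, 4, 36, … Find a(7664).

37

Listing terms: a(0) = 6; a(1) = 4; a(2) = 36; a(3) = 41; a(4) = 8; a(5) = 19; a(6) = 31; a(7) = 27; a(8) = 44; a(9) = 7; a(10) = 35; a(11) = 10; a(12) = 34; a(13) = 26; a(14) = 13; a(15) = 33; a(16) = 42; a(17) = 39; a(18) = 40; a(19) = 24; a(20) = 45; a(21) = 38; a(22) = 9; a(23) = 3; a(24) = 5; a(25) = 20; a(26) = 15; a(27) = 1; a(28) = 37; a(29) = 25; a(30) = 29; a(31) = 12; a(32) = 2; a(33) = 21; a(34) = 46; a(35) = 22; a(36) = 30; a(37) = 43; a(38) = 23; a(39) = 14; a(40) = 17; a(41) = 16; a(42) = 32; a(43) = 11; a(44) = 18; a(45) = 0; a(46) = 6.
The sequence repeats with period 46.
So a(7664) = a(0 + ((7664-0) mod 46)) = a(28) = 37.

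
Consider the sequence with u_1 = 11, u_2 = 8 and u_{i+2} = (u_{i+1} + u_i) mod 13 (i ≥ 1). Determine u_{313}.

Computing terms: u_1 = 11, u_2 = 8, u_3 = 6, u_4 = 1, u_5 = 7, u_6 = 8, u_7 = 2, u_8 = 10, u_9 = 12, u_{10} = 9, u_{11} = 8, u_{12} = 4, u_{13} = 12, u_{14} = 3, u_{15} = 2, u_{16} = 5, u_{17} = 7, u_{18} = 12, u_{19} = 6, u_{20} = 5, u_{21} = 11, u_{22} = 3, u_{23} = 1, u_{24} = 4, u_{25} = 5, u_{26} = 9, u_{27} = 1, u_{28} = 10, u_{29} = 11, u_{30} = 8.
Since (u_{29}, u_{30}) = (u_1, u_2) = (11, 8) (two consecutive terms determine the rest), the sequence is periodic with period 28.
So u_{313} = u_{1 + ((313-1) mod 28)} = u_5 = 7.

7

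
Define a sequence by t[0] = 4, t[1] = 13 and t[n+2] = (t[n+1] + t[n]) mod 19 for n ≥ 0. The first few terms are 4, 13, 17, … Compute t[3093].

14

We have t[0] = 4; t[1] = 13; t[2] = 17; t[3] = 11; t[4] = 9; t[5] = 1; t[6] = 10; t[7] = 11; t[8] = 2; t[9] = 13; t[10] = 15; t[11] = 9; t[12] = 5; t[13] = 14; t[14] = 0; t[15] = 14; t[16] = 14; t[17] = 9; t[18] = 4; t[19] = 13.
Since (t[18], t[19]) = (t[0], t[1]) = (4, 13) (two consecutive terms determine the rest), the sequence is periodic with period 18.
So t[3093] = t[0 + ((3093-0) mod 18)] = t[15] = 14.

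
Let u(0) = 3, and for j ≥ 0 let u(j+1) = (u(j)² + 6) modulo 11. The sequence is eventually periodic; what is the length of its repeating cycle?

We have u(0) = 3, u(1) = 4, u(2) = 0, u(3) = 6, u(4) = 9, u(5) = 10, u(6) = 7, u(7) = 0.
Since u(7) = u(2) = 0, the sequence is eventually periodic: after a pre-period of length 2 it cycles with period 5.

5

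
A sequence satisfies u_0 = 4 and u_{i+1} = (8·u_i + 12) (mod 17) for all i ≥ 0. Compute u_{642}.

Computing terms: u_0 = 4, u_1 = 10, u_2 = 7, u_3 = 0, u_4 = 12, u_5 = 6, u_6 = 9, u_7 = 16, u_8 = 4.
The sequence repeats with period 8.
(642 - 0) mod 8 = 2, so u_{642} = u_2 = 7.

7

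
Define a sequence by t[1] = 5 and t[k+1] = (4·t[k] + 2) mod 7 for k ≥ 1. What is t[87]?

We have t[1] = 5,  t[2] = 1,  t[3] = 6,  t[4] = 5.
The sequence repeats with period 3.
(87 - 1) mod 3 = 2, so t[87] = t[3] = 6.

6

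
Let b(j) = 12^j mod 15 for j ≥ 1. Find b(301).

12

Listing terms: b(1) = 12; b(2) = 9; b(3) = 3; b(4) = 6; b(5) = 12.
The sequence repeats with period 4.
So b(301) = b(1 + ((301-1) mod 4)) = b(1) = 12.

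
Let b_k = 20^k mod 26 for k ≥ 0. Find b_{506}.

We have b_0 = 1; b_1 = 20; b_2 = 10; b_3 = 18; b_4 = 22; b_5 = 24; b_6 = 12; b_7 = 6; b_8 = 16; b_9 = 8; b_{10} = 4; b_{11} = 2; b_{12} = 14; b_{13} = 20.
Since b_{13} = b_1 = 20, the sequence is eventually periodic: after a pre-period of length 1 it cycles with period 12.
For k ≥ 1, b_k depends only on (k - 1) mod 12. (506 - 1) mod 12 = 1, so b_{506} = b_2 = 10.

10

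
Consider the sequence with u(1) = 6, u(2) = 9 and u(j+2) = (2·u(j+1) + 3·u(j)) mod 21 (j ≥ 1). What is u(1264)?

15

Computing terms: u(1) = 6, u(2) = 9, u(3) = 15, u(4) = 15, u(5) = 12, u(6) = 6, u(7) = 6, u(8) = 9.
The sequence repeats with period 6.
(1264 - 1) mod 6 = 3, so u(1264) = u(4) = 15.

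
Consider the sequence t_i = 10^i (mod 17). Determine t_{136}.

16

t_1 = 10; t_2 = 15; t_3 = 14; t_4 = 4; t_5 = 6; t_6 = 9; t_7 = 5; t_8 = 16; t_9 = 7; t_{10} = 2; t_{11} = 3; t_{12} = 13; t_{13} = 11; t_{14} = 8; t_{15} = 12; t_{16} = 1; t_{17} = 10.
Since t_{17} = t_1 = 10, the sequence is periodic with period 16.
(136 - 1) mod 16 = 7, so t_{136} = t_8 = 16.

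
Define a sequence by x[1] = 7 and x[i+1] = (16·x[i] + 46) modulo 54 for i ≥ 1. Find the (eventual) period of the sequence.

27

Computing terms: x[1] = 7, x[2] = 50, x[3] = 36, x[4] = 28, x[5] = 8, x[6] = 12, x[7] = 22, x[8] = 20, x[9] = 42, x[10] = 16, x[11] = 32, x[12] = 18, x[13] = 10, x[14] = 44, x[15] = 48, x[16] = 4, x[17] = 2, x[18] = 24, x[19] = 52, x[20] = 14, x[21] = 0, x[22] = 46, x[23] = 26, x[24] = 30, x[25] = 40, x[26] = 38, x[27] = 6, x[28] = 34, x[29] = 50.
Since x[29] = x[2] = 50, the sequence is eventually periodic: after a pre-period of length 1 it cycles with period 27.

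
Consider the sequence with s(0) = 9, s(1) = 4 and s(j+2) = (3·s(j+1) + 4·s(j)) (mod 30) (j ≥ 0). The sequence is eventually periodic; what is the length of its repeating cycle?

10

s(0) = 9, s(1) = 4, s(2) = 18, s(3) = 10, s(4) = 12, s(5) = 16, s(6) = 6, s(7) = 22, s(8) = 0, s(9) = 28, s(10) = 24, s(11) = 4, s(12) = 18.
Since (s(11), s(12)) = (s(1), s(2)) = (4, 18) (two consecutive terms determine the rest), the sequence is eventually periodic: after a pre-period of length 1 it cycles with period 10.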